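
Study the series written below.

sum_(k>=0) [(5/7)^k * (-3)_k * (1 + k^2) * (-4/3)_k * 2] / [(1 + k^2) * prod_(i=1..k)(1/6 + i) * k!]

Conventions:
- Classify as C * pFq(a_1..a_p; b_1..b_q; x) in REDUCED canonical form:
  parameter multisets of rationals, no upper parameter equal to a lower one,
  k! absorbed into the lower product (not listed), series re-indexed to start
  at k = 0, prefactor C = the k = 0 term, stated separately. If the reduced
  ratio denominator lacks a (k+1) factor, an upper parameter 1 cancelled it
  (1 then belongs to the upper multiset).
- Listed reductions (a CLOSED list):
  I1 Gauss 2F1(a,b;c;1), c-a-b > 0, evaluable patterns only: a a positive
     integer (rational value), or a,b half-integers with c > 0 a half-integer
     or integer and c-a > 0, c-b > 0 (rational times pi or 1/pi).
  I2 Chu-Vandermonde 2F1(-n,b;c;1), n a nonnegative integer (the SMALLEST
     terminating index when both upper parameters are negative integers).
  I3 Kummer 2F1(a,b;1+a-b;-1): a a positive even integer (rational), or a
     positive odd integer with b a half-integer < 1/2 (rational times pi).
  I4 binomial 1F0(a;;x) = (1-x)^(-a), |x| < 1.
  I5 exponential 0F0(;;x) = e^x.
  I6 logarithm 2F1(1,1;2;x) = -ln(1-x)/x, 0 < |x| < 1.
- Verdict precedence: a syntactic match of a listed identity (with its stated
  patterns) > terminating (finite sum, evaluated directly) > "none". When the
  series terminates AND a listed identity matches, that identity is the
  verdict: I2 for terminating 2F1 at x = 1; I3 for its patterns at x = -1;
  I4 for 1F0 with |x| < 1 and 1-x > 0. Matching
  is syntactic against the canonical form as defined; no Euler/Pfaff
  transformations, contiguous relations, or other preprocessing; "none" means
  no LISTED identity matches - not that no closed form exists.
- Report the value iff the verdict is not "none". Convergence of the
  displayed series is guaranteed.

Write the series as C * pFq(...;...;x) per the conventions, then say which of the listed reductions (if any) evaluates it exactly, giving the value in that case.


x = 5/7 here; the reduced form reads 2F1, upper {-3, -4/3}, lower {7/6}, C = 2. Verdict: terminating at k = 3: the factor (-3)_k kills every later term; summing the 4 survivors is exact. Sum: 4394014/593047.

Structural cue: x = (5/7) and striking the common factor k^2 + 1 reduces the term (C = 2, x = 5/7).
Consecutive-term ratio: r(k) = (5/7) * (k-3) (k-4/3) / [(k+7/6) (k+1)] - rational in k. x = (5/7); t_0 = 2; negate the roots.


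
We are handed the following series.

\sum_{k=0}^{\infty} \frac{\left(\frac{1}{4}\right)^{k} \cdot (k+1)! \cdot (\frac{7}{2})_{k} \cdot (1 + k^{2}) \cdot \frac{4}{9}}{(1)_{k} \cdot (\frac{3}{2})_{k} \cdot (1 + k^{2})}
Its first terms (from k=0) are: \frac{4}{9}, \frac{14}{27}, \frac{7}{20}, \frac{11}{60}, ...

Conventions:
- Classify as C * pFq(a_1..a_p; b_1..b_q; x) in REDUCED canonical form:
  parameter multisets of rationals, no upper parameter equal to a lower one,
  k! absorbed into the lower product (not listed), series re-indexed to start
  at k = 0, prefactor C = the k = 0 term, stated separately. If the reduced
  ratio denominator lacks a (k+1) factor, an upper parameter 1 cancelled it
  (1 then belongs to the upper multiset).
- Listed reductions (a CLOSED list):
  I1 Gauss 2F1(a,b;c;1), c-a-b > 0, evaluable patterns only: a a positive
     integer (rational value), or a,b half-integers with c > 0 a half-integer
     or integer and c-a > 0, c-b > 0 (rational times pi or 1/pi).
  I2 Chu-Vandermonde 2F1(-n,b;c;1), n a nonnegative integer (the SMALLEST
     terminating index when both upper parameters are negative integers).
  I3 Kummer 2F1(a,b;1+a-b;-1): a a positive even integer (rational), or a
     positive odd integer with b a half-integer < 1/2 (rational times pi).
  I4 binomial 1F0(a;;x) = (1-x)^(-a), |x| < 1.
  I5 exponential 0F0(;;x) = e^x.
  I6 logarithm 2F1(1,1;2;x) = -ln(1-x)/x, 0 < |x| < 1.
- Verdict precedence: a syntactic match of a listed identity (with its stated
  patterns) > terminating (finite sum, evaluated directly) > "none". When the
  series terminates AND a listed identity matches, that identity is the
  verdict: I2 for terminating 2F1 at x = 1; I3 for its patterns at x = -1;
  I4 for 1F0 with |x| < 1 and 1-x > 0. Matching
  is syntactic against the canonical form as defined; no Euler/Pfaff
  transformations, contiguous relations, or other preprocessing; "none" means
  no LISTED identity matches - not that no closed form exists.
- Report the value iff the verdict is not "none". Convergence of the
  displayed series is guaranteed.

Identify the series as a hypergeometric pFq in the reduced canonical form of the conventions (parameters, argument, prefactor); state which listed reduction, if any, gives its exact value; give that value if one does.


Reduced: x = \frac{1}{4}, 2F1, upper = {2, \frac{7}{2}}, lower = {\frac{3}{2}}, C = \frac{4}{9}. Verdict: none here - no I1-I6 shape fits x = \frac{1}{4} with lower {\frac{3}{2}}.

First insight: with t_0 = \frac{4}{9}, the factorial ratio (C = 4/9, x = 1/4) (k+a-1)!/(a-1)! is a rising factorial (a)_k.
Adjacent-term ratio: r(k) = \frac{1}{4} * (k+2) (k+\frac{7}{2}) / [(k+\frac{3}{2}) (k+1)] - rational; roots negated = parameters, x = \frac{1}{4}, C = \frac{4}{9}.


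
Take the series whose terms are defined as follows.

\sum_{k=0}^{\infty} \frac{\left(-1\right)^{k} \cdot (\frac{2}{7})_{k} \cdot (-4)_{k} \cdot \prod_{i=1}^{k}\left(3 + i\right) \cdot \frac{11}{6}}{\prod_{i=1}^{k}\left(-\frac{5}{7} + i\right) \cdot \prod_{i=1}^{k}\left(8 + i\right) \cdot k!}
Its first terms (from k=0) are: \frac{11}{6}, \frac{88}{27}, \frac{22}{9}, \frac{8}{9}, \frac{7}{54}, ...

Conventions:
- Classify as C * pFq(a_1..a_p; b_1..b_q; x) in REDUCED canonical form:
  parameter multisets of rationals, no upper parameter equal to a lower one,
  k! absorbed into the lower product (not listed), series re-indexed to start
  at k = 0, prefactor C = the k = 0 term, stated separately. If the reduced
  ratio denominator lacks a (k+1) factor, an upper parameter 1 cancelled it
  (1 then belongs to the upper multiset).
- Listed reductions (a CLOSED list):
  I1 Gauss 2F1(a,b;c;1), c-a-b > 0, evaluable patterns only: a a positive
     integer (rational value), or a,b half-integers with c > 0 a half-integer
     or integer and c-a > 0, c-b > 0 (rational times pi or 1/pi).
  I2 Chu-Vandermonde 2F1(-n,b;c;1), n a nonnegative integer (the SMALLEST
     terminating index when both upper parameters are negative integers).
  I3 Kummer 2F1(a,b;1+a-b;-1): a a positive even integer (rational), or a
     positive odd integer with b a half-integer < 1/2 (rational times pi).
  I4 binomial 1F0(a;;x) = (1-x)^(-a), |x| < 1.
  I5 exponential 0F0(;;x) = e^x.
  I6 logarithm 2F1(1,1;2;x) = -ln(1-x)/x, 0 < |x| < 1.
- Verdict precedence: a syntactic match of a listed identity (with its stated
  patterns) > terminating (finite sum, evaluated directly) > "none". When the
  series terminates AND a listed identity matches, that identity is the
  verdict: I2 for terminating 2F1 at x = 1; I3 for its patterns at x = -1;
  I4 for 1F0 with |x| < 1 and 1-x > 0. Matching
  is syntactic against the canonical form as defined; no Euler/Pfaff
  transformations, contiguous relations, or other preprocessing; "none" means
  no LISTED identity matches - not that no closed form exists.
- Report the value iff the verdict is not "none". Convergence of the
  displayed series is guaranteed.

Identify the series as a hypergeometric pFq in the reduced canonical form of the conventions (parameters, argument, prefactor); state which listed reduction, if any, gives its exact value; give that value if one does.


This is \frac{11}{6} * 2F1(-4, 4; 9; -1) in reduced canonical form. Verdict: Kummer's theorem (I3) applies (x = -1; c = 9 equals 1+a-b for upper {-4, 4}: listed pattern). Hence: \frac{77}{9}.

Structural cue: t_0 being \frac{11}{6}, the lower running product (C = 11/6, x = -1) is a rising factorial.
Adjacent-term ratio: r(k) = -1 * (k-4) (k+4) / [(k+9) (k+1)] - rational; roots negated = parameters, x = -1, C = \frac{11}{6}.


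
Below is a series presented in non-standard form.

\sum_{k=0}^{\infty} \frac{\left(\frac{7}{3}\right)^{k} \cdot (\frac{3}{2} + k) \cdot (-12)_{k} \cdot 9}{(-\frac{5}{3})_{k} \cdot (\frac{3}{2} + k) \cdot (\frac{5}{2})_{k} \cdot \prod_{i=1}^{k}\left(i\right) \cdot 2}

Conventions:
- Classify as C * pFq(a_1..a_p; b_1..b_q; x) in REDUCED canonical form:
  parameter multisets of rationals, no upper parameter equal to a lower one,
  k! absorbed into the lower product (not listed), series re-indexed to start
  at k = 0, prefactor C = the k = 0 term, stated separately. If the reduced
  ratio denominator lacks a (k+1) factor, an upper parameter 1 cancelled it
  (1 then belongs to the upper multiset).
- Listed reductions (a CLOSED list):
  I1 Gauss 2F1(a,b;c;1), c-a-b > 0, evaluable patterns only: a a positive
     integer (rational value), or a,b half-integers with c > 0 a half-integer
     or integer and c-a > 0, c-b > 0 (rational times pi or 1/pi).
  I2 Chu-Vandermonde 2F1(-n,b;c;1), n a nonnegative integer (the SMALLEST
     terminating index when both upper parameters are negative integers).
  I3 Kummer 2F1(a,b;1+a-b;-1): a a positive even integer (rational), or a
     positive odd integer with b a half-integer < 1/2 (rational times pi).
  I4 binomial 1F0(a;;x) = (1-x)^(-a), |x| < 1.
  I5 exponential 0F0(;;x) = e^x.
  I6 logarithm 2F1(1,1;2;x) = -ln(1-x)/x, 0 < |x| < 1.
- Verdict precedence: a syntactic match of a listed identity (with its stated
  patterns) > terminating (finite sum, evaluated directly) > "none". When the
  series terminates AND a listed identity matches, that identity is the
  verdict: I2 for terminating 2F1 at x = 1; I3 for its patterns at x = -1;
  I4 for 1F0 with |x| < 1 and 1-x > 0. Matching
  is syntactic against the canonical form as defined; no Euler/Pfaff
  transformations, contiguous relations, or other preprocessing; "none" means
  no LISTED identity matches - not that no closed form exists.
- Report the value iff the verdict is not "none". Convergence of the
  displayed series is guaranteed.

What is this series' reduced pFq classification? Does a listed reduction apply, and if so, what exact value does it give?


Canonical form: C = \frac{9}{2} times 1F2 with upper {-12}, lower {-\frac{5}{3}, \frac{5}{2}}, x = \frac{7}{3}. Verdict: terminating - no listed pattern fits, but -12 in the upper list cuts the series at k = 12; direct evaluation. Its exact value is -\frac{2147068009055534239}{11912269398046875}.

First insight: from the first term \frac{9}{2}: striking the common factor k + 3/2 reduces the term (prefactor 9/2).
Term ratio: r(k) = \frac{7}{3} * (k-12) / [(k-\frac{5}{3}) (k+\frac{5}{2}) (k+1)] ; factor over Q: parameters, x = \frac{7}{3}, and C = \frac{9}{2}.


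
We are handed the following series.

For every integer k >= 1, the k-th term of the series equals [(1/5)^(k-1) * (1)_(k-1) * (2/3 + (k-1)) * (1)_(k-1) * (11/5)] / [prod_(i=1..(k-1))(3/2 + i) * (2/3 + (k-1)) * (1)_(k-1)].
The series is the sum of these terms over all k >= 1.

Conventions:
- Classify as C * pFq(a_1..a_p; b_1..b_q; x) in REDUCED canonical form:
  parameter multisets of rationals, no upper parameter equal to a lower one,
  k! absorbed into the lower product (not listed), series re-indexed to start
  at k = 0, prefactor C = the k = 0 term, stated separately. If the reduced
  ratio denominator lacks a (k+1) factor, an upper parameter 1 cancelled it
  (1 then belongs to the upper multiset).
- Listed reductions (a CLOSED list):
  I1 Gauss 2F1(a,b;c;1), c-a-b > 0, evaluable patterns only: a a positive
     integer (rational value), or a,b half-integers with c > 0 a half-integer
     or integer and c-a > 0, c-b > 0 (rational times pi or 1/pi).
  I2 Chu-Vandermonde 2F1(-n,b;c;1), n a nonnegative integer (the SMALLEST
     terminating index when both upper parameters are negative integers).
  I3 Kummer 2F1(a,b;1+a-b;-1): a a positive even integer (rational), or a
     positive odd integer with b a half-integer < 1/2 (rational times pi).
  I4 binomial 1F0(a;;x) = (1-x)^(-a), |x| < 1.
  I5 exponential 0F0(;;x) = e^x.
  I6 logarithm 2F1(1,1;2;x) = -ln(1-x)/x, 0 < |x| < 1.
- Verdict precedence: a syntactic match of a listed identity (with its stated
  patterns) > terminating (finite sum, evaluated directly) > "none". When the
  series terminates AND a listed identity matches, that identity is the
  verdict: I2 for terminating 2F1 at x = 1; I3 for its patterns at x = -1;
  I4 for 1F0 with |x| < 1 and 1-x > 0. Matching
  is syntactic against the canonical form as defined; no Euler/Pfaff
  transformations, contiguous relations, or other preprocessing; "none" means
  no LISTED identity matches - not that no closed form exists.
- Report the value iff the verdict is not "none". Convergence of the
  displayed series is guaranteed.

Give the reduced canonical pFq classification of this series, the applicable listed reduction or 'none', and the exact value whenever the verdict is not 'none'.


The series (x = 1/5) is 2F1: upper {1, 1}, lower {5/2}, prefactor 11/5. Verdict: no listed reduction: x = 1/5 and upper {1, 1} fail every I1-I6 pattern.

The tell: from the first term 11/5: k + 2/3 divides numerator and denominator alike; prefactor 11/5 after cancelling.
Ratio: r(k) = (1/5) * (k+1) (k+1) / [(k+5/2) (k+1)] - rational; roots negated = parameters, x = (1/5), C = 11/5.


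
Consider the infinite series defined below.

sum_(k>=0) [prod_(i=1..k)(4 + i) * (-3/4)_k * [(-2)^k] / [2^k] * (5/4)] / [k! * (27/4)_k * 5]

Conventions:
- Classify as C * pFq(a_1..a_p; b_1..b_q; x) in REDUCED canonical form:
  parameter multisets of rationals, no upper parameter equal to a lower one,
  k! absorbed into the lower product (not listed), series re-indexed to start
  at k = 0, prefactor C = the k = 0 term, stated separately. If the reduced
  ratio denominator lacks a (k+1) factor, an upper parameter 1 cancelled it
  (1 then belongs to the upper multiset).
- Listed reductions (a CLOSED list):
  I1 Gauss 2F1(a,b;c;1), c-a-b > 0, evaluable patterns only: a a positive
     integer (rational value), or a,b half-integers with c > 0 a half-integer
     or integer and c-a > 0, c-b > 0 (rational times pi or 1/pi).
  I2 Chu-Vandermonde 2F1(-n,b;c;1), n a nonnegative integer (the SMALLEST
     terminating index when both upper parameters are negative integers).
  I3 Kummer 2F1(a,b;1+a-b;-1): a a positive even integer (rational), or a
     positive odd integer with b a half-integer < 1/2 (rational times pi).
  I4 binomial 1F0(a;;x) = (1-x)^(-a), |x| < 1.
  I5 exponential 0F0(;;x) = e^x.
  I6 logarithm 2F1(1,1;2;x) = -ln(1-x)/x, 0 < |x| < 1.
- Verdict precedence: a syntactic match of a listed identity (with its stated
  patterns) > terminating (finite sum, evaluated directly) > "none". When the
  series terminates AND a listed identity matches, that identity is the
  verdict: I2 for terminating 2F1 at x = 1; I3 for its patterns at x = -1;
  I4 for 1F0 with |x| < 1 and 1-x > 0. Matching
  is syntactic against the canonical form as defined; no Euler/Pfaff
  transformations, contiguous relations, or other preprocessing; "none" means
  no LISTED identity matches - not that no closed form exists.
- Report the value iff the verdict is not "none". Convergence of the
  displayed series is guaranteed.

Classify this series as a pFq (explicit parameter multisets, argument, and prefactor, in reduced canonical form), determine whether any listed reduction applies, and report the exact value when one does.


This is 1/4 * 2F1(-3/4, 5; 27/4; -1) in reduced canonical form. Verdict: none. A 2F1 with upper {-3/4, 5} fits none of I1-I6 at x = -1; the sum runs forever.

Key step: t_0 being 1/4, the constant factors (prefactor 1/4) combine into one prefactor.
Term ratio: r(k) = (-1) * (k-3/4) (k+5) / [(k+27/4) (k+1)] ; factor over Q: parameters, x = (-1), and C = 1/4.


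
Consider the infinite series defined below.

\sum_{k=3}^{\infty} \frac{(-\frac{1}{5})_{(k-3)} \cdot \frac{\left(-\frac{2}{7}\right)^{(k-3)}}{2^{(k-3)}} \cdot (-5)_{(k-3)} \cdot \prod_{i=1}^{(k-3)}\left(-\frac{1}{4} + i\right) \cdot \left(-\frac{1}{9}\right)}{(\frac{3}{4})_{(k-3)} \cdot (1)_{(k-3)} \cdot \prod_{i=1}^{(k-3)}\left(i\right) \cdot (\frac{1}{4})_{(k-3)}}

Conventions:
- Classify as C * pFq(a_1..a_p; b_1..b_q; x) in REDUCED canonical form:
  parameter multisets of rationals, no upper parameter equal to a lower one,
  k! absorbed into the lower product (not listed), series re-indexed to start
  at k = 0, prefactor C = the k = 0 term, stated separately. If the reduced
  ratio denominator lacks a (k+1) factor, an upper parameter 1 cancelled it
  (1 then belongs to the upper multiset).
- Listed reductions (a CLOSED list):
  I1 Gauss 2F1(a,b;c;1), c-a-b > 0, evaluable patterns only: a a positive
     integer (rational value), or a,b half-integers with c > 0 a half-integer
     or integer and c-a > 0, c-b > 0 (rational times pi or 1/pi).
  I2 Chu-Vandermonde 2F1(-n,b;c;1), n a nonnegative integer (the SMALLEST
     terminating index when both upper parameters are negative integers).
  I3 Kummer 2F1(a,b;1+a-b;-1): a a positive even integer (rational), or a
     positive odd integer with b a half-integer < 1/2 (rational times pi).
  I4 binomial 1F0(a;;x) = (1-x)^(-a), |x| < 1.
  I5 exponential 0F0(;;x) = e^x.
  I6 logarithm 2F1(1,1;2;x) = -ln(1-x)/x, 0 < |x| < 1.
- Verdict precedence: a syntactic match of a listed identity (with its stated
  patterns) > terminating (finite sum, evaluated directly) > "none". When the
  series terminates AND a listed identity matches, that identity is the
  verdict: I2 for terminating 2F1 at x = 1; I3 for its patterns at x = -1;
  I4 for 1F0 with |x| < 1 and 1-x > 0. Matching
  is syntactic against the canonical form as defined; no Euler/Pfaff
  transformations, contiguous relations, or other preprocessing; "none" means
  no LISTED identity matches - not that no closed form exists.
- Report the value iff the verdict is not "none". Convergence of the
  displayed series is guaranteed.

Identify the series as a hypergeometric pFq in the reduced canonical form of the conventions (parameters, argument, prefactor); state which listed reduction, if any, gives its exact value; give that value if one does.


At argument -\frac{1}{7}: a 2F2 with upper {-5, -\frac{1}{5}}, lower {\frac{1}{4}, 1}, scaled by C = -\frac{1}{9}. Verdict: terminating - upper -5 stops the sum at k = 5; the 6 terms are added exactly. Value: -\frac{46550236919}{1119278671875}.

Key observation: t_0 being -\frac{1}{9}, the parameter 3/4 appears in both the upper and lower lists and cancels.
Adjacent-term ratio: r(k) = -\frac{1}{7} * (k-5) (k-\frac{1}{5}) / [(k+\frac{1}{4}) (k+1) (k+1)] - poly over poly, x = -\frac{1}{7} from leading terms; C = -\frac{1}{9} at k = 0.


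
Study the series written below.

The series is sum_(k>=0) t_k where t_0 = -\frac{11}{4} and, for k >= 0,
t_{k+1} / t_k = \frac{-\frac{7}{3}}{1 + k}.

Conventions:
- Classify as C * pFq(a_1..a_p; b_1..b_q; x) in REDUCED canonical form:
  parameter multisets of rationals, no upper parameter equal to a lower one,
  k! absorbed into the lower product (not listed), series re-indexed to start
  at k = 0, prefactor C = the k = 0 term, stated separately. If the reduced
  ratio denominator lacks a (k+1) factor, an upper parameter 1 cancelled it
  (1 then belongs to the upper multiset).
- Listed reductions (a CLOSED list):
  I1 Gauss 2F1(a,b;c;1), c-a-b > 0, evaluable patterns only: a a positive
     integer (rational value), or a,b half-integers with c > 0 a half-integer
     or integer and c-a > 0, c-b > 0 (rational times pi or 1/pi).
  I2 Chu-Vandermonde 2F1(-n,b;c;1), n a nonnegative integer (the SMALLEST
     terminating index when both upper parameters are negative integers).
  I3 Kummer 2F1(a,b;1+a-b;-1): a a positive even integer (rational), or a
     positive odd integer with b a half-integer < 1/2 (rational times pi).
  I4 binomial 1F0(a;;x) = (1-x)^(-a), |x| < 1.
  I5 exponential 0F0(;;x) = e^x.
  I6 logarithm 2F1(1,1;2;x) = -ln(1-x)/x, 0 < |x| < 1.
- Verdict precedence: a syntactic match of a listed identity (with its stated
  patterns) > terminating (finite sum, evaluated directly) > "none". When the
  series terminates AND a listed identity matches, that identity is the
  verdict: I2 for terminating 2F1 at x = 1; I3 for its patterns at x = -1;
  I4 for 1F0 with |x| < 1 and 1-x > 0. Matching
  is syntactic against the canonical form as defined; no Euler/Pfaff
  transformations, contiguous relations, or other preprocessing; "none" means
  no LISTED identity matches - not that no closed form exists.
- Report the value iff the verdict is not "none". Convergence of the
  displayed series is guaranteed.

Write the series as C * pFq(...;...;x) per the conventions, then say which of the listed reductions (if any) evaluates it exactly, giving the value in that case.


At argument -\frac{7}{3}: a 0F0 with upper {-}, lower {-}, scaled by C = -\frac{11}{4}. Verdict: this is the I5 exponential reduction (the 0F0 exponential series at x = -\frac{7}{3}). Value: \left(-\frac{11}{4}\right) \cdot e^{-\frac{7}{3}}.

Structural cue: t_0 being -\frac{11}{4}, the expanded ratio factors over Q; prefactor -11/4, roots give parameters.
Adjacent-term ratio: r(k) = -\frac{7}{3} * 1 / [(k+1)] - rational in k, leading ratio -\frac{7}{3}; with t_0 = -\frac{11}{4}, classification follows.


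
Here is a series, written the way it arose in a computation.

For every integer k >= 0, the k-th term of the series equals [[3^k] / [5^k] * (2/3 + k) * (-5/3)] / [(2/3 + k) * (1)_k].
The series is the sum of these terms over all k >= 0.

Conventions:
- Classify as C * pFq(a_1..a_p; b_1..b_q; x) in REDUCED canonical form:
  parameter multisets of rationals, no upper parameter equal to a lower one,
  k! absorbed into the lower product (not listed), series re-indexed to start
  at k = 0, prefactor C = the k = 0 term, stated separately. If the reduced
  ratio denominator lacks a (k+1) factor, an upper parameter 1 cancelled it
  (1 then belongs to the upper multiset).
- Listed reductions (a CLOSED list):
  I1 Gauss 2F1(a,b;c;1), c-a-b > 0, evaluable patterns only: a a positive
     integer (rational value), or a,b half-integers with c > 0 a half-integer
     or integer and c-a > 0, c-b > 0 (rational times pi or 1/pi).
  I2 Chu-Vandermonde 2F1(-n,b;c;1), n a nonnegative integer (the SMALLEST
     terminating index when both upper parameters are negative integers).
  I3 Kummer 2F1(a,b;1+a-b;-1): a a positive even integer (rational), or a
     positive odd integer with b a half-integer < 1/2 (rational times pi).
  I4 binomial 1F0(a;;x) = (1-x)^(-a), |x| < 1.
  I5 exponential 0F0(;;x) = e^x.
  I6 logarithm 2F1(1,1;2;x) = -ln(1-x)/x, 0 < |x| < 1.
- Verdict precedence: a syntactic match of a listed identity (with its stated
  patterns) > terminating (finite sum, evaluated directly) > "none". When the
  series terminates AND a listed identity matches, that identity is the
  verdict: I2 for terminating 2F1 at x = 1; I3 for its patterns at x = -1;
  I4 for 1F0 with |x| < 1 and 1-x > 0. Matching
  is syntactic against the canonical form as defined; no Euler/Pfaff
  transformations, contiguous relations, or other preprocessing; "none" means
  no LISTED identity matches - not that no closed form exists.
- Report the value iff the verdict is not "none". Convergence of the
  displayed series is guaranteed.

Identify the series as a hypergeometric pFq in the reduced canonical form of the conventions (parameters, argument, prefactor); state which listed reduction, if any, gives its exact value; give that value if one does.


This is -5/3 * 0F0(-; -; 3/5) in reduced canonical form. Verdict: the I5 exponential reduction matches (the 0F0 exponential series at x = 3/5). Its exact value is (-5/3) * e^(3/5).

The tell: with t_0 = -5/3, k + 2/3 divides numerator and denominator alike; C = -5/3, x = 3/5 after cancelling.
Step ratio: r(k) = (3/5) * 1 / [(k+1)] - rational in k. x = (3/5); t_0 = -5/3; negate the roots.


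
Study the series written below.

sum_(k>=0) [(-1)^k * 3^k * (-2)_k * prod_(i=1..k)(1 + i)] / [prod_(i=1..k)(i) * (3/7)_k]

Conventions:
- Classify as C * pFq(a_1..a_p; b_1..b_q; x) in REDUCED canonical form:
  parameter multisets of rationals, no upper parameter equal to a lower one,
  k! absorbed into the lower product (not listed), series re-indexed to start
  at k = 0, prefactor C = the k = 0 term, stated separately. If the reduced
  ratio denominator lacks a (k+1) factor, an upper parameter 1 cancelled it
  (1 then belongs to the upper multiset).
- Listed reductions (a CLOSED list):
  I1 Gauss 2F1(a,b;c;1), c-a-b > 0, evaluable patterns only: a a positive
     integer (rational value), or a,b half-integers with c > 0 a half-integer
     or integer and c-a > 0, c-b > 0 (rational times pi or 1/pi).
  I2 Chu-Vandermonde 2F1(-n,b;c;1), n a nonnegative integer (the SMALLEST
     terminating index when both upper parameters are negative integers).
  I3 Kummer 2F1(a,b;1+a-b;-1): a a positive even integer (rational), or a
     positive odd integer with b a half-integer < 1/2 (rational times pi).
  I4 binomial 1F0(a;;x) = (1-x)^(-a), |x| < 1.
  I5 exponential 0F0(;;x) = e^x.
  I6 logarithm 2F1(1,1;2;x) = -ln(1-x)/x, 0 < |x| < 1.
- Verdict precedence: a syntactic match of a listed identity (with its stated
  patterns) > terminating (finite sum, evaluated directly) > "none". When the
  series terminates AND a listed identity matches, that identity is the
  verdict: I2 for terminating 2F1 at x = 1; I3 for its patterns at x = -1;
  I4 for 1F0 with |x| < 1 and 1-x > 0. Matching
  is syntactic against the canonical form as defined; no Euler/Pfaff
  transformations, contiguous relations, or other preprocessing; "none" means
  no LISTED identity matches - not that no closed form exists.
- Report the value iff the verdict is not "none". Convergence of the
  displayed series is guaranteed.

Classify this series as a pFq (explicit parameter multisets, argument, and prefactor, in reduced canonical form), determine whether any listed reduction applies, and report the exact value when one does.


Prefactor 1, argument -3: 2F1 with upper {-2, 2} over lower {3/7}. Verdict: terminating - the sum ends at index 2 because -2 is a negative integer; exact evaluation follows. Hence: 586/5.

Key observation: x = (-3) and the (-1)^k factor (prefactor 1) folds into the argument's sign.
Term ratio: r(k) = (-3) * (k-2) (k+2) / [(k+3/7) (k+1)] ; factor over Q: parameters, x = (-3), and C = 1.


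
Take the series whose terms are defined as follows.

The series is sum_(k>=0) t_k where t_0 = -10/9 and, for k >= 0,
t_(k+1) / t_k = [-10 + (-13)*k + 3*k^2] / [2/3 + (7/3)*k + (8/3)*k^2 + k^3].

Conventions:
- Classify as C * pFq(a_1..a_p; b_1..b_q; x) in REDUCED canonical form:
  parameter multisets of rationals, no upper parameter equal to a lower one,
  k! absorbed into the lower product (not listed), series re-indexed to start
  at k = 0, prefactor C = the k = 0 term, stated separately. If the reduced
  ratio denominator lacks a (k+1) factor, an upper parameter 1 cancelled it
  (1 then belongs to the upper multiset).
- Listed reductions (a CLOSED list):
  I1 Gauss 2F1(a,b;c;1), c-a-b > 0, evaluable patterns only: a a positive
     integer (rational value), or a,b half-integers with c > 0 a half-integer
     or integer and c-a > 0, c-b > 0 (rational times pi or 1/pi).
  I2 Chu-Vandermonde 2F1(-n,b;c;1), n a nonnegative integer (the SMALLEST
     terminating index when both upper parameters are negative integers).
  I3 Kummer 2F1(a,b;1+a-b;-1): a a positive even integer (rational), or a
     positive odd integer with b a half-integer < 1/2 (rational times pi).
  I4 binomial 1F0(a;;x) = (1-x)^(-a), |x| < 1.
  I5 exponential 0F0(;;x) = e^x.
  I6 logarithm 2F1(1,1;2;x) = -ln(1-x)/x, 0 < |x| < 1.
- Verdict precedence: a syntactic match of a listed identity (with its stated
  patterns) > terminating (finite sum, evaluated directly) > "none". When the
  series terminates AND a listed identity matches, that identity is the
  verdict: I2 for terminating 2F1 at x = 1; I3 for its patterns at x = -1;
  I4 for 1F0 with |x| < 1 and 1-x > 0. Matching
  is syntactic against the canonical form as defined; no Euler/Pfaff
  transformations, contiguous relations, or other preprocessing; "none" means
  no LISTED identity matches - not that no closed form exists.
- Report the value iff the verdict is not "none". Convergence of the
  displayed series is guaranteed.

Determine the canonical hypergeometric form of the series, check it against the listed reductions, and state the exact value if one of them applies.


Reduced: x = 3, 1F1, upper = {-5}, lower = {1}, C = -10/9. Verdict: terminating - no listed pattern fits, but -5 in the upper list cuts the series at k = 5; direct evaluation. Its exact value is -17/18.

Key step: t_0 being -10/9, cancel k + 2/3 from the displayed ratio first; then C = -10/9.
Ratio: r(k) = 3 * (k-5) / [(k+1) (k+1)] - poly over poly, x = 3 from leading terms; C = -10/9 at k = 0.


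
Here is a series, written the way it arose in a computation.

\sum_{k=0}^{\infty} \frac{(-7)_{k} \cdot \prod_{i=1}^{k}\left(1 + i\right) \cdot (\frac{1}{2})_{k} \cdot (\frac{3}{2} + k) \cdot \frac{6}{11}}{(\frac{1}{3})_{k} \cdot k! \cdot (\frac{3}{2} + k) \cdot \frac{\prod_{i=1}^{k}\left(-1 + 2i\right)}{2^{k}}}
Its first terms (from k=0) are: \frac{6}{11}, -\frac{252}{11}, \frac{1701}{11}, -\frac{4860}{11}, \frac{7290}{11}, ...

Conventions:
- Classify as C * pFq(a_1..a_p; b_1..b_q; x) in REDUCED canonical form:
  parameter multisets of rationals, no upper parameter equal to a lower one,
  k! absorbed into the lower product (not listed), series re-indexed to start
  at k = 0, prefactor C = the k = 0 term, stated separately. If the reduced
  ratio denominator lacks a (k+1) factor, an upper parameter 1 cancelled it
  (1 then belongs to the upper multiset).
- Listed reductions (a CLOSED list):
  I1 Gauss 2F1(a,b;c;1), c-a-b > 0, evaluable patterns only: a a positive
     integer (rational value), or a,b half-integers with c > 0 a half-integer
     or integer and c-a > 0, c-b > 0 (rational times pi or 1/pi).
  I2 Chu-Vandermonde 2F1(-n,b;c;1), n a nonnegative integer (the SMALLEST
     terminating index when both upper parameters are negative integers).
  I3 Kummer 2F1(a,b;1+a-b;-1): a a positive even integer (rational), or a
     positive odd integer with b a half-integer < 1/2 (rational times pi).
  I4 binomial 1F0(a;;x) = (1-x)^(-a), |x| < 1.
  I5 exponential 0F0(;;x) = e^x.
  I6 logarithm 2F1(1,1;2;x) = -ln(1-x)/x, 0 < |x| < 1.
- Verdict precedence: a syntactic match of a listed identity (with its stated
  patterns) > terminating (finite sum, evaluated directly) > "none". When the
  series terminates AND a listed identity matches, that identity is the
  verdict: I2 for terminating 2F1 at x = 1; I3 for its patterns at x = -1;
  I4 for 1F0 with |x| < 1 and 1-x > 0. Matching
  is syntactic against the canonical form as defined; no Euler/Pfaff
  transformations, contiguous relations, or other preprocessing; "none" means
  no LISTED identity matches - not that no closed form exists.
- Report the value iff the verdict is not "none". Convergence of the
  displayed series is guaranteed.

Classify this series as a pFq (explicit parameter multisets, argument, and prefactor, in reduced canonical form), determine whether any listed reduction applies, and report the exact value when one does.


Key observation: x = 1 and the lower odd product (C = 6/11) is 2^k (1/2)_k.
Consecutive-term ratio: r(k) = 1 * (k-7) (k+2) / [(k+\frac{1}{3}) (k+1)] - rational; roots negated = parameters, x = 1, C = \frac{6}{11}.

The series (x = 1) is 2F1: upper {-7, 2}, lower {\frac{1}{3}}, prefactor \frac{6}{11}. Verdict: Vandermonde's identity (I2) fires (terminating 2F1 at x = 1 with n = 7, b = 2, c = \frac{1}{3}). Exact value: \frac{15}{836}.


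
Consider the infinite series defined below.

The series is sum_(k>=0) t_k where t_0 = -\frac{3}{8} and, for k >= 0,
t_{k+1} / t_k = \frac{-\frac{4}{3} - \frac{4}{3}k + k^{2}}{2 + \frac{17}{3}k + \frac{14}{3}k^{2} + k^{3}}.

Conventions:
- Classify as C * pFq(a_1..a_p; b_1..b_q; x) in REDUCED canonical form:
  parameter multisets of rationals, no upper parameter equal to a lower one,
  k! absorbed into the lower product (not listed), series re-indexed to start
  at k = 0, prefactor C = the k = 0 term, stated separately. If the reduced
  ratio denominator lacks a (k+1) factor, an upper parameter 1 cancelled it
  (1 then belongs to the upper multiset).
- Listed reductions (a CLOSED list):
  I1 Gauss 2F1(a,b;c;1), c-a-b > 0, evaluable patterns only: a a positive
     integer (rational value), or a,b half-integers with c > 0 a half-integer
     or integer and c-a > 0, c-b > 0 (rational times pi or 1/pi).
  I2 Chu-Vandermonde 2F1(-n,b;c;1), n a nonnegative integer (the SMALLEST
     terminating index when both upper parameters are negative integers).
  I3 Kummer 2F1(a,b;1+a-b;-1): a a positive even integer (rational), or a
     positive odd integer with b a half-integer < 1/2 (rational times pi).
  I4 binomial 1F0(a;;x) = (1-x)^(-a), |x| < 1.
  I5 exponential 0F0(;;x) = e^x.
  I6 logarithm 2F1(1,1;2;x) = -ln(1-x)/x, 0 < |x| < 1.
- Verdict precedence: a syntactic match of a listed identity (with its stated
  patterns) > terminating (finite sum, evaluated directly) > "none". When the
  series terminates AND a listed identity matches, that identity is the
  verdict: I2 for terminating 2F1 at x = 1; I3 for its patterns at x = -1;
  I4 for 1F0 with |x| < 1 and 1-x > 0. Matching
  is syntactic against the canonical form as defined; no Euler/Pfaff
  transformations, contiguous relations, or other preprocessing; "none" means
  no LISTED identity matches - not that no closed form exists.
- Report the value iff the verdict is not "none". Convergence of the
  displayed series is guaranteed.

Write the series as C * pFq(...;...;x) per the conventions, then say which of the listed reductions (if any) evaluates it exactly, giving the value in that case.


x = 1 here; the reduced form reads 1F1, upper {-2}, lower {3}, C = -\frac{3}{8}. Verdict: terminating. (-2)_k vanishes past k = 2, leaving a 3-term sum, computed directly. Value: -\frac{5}{32}.

Key step: from the first term -\frac{3}{8}: factor the ratio over Q (C = -3/8): negated roots = parameters.
Consecutive-term ratio: r(k) = 1 * (k-2) / [(k+3) (k+1)] - rational in k, leading ratio 1; with t_0 = -\frac{3}{8}, classification follows.


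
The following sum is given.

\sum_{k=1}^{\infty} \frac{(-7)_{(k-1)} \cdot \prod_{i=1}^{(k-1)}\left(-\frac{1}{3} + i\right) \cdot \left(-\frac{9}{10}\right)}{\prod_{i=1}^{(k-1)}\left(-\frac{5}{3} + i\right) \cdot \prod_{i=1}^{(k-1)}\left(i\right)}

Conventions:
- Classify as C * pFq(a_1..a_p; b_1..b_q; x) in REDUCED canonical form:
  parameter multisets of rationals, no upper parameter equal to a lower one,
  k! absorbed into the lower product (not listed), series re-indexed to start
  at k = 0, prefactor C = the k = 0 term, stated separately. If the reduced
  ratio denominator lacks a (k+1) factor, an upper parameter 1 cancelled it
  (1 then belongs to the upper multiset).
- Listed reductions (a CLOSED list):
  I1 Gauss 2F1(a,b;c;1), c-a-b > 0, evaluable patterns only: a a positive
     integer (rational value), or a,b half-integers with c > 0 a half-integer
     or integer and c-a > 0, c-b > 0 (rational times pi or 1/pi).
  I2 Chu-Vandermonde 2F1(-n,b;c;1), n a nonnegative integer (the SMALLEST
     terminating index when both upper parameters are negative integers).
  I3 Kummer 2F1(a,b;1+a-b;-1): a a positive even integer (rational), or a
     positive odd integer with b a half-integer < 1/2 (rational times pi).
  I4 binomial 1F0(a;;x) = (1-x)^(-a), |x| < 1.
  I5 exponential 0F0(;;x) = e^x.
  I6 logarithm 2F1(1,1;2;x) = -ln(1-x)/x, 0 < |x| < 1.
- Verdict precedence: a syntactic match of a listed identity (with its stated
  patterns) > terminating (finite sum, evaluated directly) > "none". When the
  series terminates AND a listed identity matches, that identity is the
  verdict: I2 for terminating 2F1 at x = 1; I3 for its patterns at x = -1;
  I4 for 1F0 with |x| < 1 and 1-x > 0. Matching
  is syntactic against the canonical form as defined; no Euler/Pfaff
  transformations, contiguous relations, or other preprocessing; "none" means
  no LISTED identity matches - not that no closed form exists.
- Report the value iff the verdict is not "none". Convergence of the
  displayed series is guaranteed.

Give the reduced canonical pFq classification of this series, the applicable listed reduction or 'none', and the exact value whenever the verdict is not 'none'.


Classification (C = -\frac{9}{10}): 2F1 with upper {-7, \frac{2}{3}}, lower {-\frac{2}{3}}, argument x = 1. Verdict: Vandermonde's identity (I2) matches (terminating 2F1 at x = 1 with n = 7, b = 2/3, c = -\frac{2}{3}). Its exact value is \frac{99}{260}.

First insight: from the first term -\frac{9}{10}: the running product (prefactor -9/10) telescopes to a rising factorial.
Adjacent-term ratio: r(k) = 1 * (k-7) (k+\frac{2}{3}) / [(k-\frac{2}{3}) (k+1)] - rational in k. x = 1; t_0 = -\frac{9}{10}; negate the roots.


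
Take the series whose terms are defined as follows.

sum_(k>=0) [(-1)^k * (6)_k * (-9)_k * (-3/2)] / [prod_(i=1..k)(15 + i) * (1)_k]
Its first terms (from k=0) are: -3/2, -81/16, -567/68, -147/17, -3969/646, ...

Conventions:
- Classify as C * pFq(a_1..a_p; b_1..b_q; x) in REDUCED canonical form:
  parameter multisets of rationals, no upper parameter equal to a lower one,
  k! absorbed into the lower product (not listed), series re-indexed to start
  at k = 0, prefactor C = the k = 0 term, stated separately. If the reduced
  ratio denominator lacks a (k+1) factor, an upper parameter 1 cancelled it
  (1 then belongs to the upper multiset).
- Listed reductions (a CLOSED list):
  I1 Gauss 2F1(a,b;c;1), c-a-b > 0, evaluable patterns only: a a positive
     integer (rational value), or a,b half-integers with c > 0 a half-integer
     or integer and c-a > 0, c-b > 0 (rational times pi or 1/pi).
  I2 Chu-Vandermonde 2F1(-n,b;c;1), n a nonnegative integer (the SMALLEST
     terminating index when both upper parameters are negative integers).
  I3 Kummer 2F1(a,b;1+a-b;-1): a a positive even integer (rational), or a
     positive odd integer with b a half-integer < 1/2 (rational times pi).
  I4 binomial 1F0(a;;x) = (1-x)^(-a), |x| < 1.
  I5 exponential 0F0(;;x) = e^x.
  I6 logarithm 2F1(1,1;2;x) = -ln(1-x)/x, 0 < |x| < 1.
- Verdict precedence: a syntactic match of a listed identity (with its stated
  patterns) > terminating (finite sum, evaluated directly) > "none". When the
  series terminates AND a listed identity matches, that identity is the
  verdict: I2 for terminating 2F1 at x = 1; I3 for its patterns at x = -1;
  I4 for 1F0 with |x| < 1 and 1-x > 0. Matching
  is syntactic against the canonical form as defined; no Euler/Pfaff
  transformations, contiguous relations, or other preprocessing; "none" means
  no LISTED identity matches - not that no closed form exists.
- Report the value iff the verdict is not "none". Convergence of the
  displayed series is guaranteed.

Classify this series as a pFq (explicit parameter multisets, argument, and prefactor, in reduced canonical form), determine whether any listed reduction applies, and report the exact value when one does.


With C = -3/2: the canonical form is 2F1(-9, 6; 16; -1). Verdict: this is Kummer's theorem (I3) (x = -1; c = 16 equals 1+a-b for upper {-9, 6}: listed pattern). Hence: -273/8.

Key observation: t_0 being -3/2, the lower running product (prefactor -3/2) is a rising factorial.
Ratio: r(k) = (-1) * (k-9) (k+6) / [(k+16) (k+1)] ; factor over Q: parameters, x = (-1), and C = -3/2.


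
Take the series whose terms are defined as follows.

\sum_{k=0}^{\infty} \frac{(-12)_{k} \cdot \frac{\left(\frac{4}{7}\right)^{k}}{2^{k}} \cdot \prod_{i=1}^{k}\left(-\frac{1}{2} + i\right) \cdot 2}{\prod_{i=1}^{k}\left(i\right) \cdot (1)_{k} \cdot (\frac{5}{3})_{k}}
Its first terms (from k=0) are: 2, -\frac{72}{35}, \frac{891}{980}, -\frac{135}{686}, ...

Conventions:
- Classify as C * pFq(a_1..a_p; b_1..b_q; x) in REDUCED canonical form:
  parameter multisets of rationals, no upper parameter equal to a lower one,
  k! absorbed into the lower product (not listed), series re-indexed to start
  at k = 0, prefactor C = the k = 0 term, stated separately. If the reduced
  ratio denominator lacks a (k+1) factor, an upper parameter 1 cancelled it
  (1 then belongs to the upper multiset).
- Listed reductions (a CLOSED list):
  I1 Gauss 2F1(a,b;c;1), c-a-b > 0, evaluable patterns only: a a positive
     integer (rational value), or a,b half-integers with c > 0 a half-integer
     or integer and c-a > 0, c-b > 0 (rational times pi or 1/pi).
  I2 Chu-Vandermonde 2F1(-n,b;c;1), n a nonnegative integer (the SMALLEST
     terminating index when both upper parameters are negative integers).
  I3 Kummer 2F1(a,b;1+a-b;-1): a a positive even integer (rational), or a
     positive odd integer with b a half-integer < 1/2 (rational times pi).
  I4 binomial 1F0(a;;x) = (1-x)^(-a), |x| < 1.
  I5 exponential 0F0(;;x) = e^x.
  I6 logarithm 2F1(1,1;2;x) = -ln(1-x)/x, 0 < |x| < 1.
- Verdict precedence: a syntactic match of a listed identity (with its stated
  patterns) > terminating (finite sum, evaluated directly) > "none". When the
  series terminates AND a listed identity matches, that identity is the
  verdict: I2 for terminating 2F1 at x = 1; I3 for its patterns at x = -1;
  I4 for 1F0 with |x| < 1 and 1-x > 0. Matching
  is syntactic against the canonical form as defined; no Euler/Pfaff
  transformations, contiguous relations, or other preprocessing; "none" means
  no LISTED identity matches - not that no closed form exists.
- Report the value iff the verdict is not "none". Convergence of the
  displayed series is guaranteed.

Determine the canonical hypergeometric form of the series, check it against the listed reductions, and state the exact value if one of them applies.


Reduced: x = \frac{2}{7}, 2F2, upper = {-12, \frac{1}{2}}, lower = {1, \frac{5}{3}}, C = 2. Verdict: terminating - no listed pattern fits, but -12 in the upper list cuts the series at k = 12; direct evaluation. Sum: \frac{50488056114456010799083}{74540611729480377958400}.

The tell: with t_0 = 2, the product of the first k integers (C = 2, x = 2/7) is k!.
Step ratio: r(k) = \frac{2}{7} * (k-12) (k+\frac{1}{2}) / [(k+1) (k+\frac{5}{3}) (k+1)] - rational; roots negated = parameters, x = \frac{2}{7}, C = 2.
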